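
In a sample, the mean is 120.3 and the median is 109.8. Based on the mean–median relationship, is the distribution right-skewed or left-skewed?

right-skewed

mean − median = 120.3 − 109.8 = 10.5
mean > median ⇒ the longer tail is on the right ⇒ right-skewed (positively skewed).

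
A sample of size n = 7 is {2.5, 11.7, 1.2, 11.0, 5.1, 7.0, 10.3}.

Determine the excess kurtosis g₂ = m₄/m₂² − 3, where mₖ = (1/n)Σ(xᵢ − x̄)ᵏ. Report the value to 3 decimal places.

x̄ = 6.9714
Σ(xᵢ − x̄)² = 106.4743 ⇒ m₂ = 15.21061
Σ(xᵢ − x̄)⁴ = 2407.6161 ⇒ m₄ = 343.94516
m₂² = 231.36272
g₂ = m₄/m₂² − 3 = 1.48661 − 3 ≈ -1.513

-1.513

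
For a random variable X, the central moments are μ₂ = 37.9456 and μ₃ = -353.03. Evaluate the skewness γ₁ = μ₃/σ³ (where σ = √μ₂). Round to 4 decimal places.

σ = √μ₂ = √37.9456 = 6.16000
σ³ = μ₂^(3/2) = 233.74490
γ₁ = μ₃/σ³ = -353.03 / 233.74490 ≈ -1.5103

-1.5103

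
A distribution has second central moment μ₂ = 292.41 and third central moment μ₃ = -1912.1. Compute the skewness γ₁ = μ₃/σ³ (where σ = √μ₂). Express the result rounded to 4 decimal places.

σ = √μ₂ = √292.41 = 17.10000
σ³ = μ₂^(3/2) = 5000.21100
γ₁ = μ₃/σ³ = -1912.1 / 5000.21100 ≈ -0.3824

-0.3824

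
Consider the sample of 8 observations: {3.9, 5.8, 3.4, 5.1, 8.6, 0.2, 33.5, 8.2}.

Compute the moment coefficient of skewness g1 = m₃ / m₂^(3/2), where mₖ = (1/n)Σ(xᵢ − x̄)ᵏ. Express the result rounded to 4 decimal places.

1.9664

x̄ = (3.9 + 5.8 + 3.4 + 5.1 + 8.6 + 0.2 + 33.5 + 8.2) / 8 = 8.5875
deviations (xᵢ − x̄): -4.6875, -2.7875, -5.1875, -3.4875, 0.0125, -8.3875, 24.9125, -0.3875
Σ(xᵢ − x̄)² = 759.9488 ⇒ m₂ = 759.9488/8 = 94.99359
Σ(xᵢ − x̄)³ = 14564.7211 ⇒ m₃ = 14564.7211/8 = 1820.59014
m₂^(3/2) = 94.99359^(1.5) = 925.85180
g1 = m₃ / m₂^(3/2) = 1820.59014 / 925.85180 ≈ 1.9664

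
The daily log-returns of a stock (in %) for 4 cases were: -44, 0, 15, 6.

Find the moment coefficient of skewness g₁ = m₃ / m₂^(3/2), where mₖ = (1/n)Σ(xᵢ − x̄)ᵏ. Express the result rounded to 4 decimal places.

x̄ = (-44 + 0 + 15 + 6) / 4 = -5.7500
deviations (xᵢ − x̄): -38.2500, 5.7500, 20.7500, 11.7500
Σ(xᵢ − x̄)² = 2064.7500 ⇒ m₂ = 2064.7500/4 = 516.18750
Σ(xᵢ − x̄)³ = -45215.6250 ⇒ m₃ = -45215.6250/4 = -11303.90625
m₂^(3/2) = 516.18750^(1.5) = 11727.65618
g₁ = m₃ / m₂^(3/2) = -11303.90625 / 11727.65618 ≈ -0.9639

-0.9639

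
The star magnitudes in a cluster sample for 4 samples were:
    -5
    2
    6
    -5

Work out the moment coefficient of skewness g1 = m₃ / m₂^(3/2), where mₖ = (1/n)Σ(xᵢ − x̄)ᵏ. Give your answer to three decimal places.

x̄ = (-5 + 2 + 6 - 5) / 4 = -0.5000
deviations (xᵢ − x̄): -4.5000, 2.5000, 6.5000, -4.5000
Σ(xᵢ − x̄)² = 89.0000 ⇒ m₂ = 89.0000/4 = 22.25000
Σ(xᵢ − x̄)³ = 108.0000 ⇒ m₃ = 108.0000/4 = 27.00000
m₂^(3/2) = 22.25000^(1.5) = 104.95304
g1 = m₃ / m₂^(3/2) = 27.00000 / 104.95304 ≈ 0.257

0.257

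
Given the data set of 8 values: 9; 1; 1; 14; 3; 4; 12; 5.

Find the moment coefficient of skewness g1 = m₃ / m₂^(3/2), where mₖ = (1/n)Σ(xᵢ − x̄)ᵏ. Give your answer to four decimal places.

0.5029

x̄ = (9 + 1 + 1 + 14 + 3 + 4 + 12 + 5) / 8 = 6.1250
deviations (xᵢ − x̄): 2.8750, -5.1250, -5.1250, 7.8750, -3.1250, -2.1250, 5.8750, -1.1250
Σ(xᵢ − x̄)² = 172.8750 ⇒ m₂ = 172.8750/8 = 21.60938
Σ(xᵢ − x̄)³ = 404.1563 ⇒ m₃ = 404.1563/8 = 50.51953
m₂^(3/2) = 21.60938^(1.5) = 100.45309
g1 = m₃ / m₂^(3/2) = 50.51953 / 100.45309 ≈ 0.5029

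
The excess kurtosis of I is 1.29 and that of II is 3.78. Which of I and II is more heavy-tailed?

Higher excess kurtosis ⇒ heavier tails relative to the normal distribution.
1.29 vs 3.78: the larger is 3.78, so II has heavier tails.

II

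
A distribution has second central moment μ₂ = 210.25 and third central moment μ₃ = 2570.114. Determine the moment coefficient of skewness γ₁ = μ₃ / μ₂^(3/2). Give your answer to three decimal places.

0.843

σ = √μ₂ = √210.25 = 14.50000
σ³ = μ₂^(3/2) = 3048.62500
γ₁ = μ₃/σ³ = 2570.114 / 3048.62500 ≈ 0.843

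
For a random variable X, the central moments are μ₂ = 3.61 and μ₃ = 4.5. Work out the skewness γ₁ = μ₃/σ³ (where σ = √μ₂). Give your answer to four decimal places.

σ = √μ₂ = √3.61 = 1.90000
σ³ = μ₂^(3/2) = 6.85900
γ₁ = μ₃/σ³ = 4.5 / 6.85900 ≈ 0.6561

0.6561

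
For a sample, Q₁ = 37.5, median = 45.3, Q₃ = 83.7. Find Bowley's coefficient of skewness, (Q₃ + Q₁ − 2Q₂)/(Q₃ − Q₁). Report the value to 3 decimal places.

0.662

numerator: Q₃ + Q₁ − 2Q₂ = 83.7 + 37.5 − 2×45.3 = 30.6000
denominator: Q₃ − Q₁ = 83.7 − 37.5 = 46.2000
Bowley skewness = 30.6000 / 46.2000 ≈ 0.662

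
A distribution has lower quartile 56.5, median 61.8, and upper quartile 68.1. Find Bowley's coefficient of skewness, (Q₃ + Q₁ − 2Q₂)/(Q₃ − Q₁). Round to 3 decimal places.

numerator: Q₃ + Q₁ − 2Q₂ = 68.1 + 56.5 − 2×61.8 = 1.0000
denominator: Q₃ − Q₁ = 68.1 − 56.5 = 11.6000
Bowley skewness = 1.0000 / 11.6000 ≈ 0.086

0.086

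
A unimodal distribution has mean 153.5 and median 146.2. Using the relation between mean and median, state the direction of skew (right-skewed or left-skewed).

right-skewed

mean − median = 153.5 − 146.2 = 7.3
mean > median ⇒ the longer tail is on the right ⇒ right-skewed (positively skewed).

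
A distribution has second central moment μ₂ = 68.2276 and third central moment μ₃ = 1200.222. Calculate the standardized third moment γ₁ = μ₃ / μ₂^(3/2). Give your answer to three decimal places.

2.130

σ = √μ₂ = √68.2276 = 8.26000
σ³ = μ₂^(3/2) = 563.55998
γ₁ = μ₃/σ³ = 1200.222 / 563.55998 ≈ 2.130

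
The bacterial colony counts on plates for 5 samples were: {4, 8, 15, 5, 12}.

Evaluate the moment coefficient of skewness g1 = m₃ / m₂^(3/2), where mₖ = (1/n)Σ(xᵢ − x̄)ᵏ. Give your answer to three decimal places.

x̄ = (4 + 8 + 15 + 5 + 12) / 5 = 8.8000
deviations (xᵢ − x̄): -4.8000, -0.8000, 6.2000, -3.8000, 3.2000
Σ(xᵢ − x̄)² = 86.8000 ⇒ m₂ = 86.8000/5 = 17.36000
Σ(xᵢ − x̄)³ = 105.1200 ⇒ m₃ = 105.1200/5 = 21.02400
m₂^(3/2) = 17.36000^(1.5) = 72.33102
g1 = m₃ / m₂^(3/2) = 21.02400 / 72.33102 ≈ 0.291

0.291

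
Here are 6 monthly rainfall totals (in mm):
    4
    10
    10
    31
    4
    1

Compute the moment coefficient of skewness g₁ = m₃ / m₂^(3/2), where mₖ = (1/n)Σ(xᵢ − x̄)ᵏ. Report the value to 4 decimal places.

1.3705

x̄ = (4 + 10 + 10 + 31 + 4 + 1) / 6 = 10.0000
deviations (xᵢ − x̄): -6.0000, 0.0000, 0.0000, 21.0000, -6.0000, -9.0000
Σ(xᵢ − x̄)² = 594.0000 ⇒ m₂ = 594.0000/6 = 99.00000
Σ(xᵢ − x̄)³ = 8100.0000 ⇒ m₃ = 8100.0000/6 = 1350.00000
m₂^(3/2) = 99.00000^(1.5) = 985.03756
g₁ = m₃ / m₂^(3/2) = 1350.00000 / 985.03756 ≈ 1.3705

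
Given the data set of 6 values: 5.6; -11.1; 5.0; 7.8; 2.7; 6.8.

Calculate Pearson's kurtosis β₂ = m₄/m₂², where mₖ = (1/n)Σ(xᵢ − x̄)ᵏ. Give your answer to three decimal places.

3.769

x̄ = 2.8000
Σ(xᵢ − x̄)² = 246.9000 ⇒ m₂ = 41.15000
Σ(xᵢ − x̄)⁴ = 38295.9954 ⇒ m₄ = 6382.66590
m₂² = 1693.32250
β₂ = m₄/m₂² = 6382.66590 / 1693.32250 ≈ 3.769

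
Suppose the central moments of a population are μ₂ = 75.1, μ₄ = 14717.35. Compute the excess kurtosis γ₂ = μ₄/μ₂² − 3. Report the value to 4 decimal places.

-0.3905

μ₂² = 75.1² = 5640.01000
μ₄/μ₂² = 14717.35 / 5640.01000 = 2.60945
γ₂ = 2.60945 − 3 ≈ -0.3905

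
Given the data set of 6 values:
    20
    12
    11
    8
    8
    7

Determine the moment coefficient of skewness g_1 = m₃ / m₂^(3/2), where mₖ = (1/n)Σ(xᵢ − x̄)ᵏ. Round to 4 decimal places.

x̄ = (20 + 12 + 11 + 8 + 8 + 7) / 6 = 11.0000
deviations (xᵢ − x̄): 9.0000, 1.0000, 0.0000, -3.0000, -3.0000, -4.0000
Σ(xᵢ − x̄)² = 116.0000 ⇒ m₂ = 116.0000/6 = 19.33333
Σ(xᵢ − x̄)³ = 612.0000 ⇒ m₃ = 612.0000/6 = 102.00000
m₂^(3/2) = 19.33333^(1.5) = 85.00806
g_1 = m₃ / m₂^(3/2) = 102.00000 / 85.00806 ≈ 1.1999

1.1999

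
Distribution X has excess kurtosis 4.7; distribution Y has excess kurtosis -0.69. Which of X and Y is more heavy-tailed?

Higher excess kurtosis ⇒ heavier tails relative to the normal distribution.
4.7 vs -0.69: the larger is 4.7, so X has heavier tails. (X is leptokurtic — heavier-than-normal tails; the other is platykurtic.)

X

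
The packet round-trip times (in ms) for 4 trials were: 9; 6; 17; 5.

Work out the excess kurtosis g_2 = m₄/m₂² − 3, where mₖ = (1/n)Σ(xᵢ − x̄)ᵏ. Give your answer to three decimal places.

-0.946

x̄ = 9.2500
Σ(xᵢ − x̄)² = 88.7500 ⇒ m₂ = 22.18750
Σ(xᵢ − x̄)⁴ = 4045.3281 ⇒ m₄ = 1011.33203
m₂² = 492.28516
g_2 = m₄/m₂² − 3 = 2.05436 − 3 ≈ -0.946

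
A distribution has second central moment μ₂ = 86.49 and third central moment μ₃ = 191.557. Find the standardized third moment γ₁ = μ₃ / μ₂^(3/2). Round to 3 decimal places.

0.238

σ = √μ₂ = √86.49 = 9.30000
σ³ = μ₂^(3/2) = 804.35700
γ₁ = μ₃/σ³ = 191.557 / 804.35700 ≈ 0.238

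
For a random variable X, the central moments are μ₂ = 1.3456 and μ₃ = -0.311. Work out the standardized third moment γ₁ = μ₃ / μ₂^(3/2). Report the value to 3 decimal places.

σ = √μ₂ = √1.3456 = 1.16000
σ³ = μ₂^(3/2) = 1.56090
γ₁ = μ₃/σ³ = -0.311 / 1.56090 ≈ -0.199

-0.199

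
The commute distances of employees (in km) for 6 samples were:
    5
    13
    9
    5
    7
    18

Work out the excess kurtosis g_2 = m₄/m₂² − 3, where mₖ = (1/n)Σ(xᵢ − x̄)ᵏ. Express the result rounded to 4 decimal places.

-0.8386

x̄ = 9.5000
Σ(xᵢ − x̄)² = 131.5000 ⇒ m₂ = 21.91667
Σ(xᵢ − x̄)⁴ = 6229.3750 ⇒ m₄ = 1038.22917
m₂² = 480.34028
g_2 = m₄/m₂² − 3 = 2.16145 − 3 ≈ -0.8386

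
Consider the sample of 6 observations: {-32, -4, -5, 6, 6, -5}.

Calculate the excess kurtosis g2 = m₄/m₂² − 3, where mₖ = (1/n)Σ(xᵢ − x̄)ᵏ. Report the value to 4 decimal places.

x̄ = -5.6667
Σ(xᵢ − x̄)² = 969.3333 ⇒ m₂ = 161.55556
Σ(xᵢ − x̄)⁴ = 517925.7778 ⇒ m₄ = 86320.96296
m₂² = 26100.19753
g2 = m₄/m₂² − 3 = 3.30729 − 3 ≈ 0.3073

0.3073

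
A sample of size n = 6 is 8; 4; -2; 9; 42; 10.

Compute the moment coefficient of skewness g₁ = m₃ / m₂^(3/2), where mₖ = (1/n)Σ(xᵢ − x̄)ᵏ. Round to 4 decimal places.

x̄ = (8 + 4 - 2 + 9 + 42 + 10) / 6 = 11.8333
deviations (xᵢ − x̄): -3.8333, -7.8333, -13.8333, -2.8333, 30.1667, -1.8333
Σ(xᵢ − x̄)² = 1188.8333 ⇒ m₂ = 1188.8333/6 = 198.13889
Σ(xᵢ − x̄)³ = 24239.4444 ⇒ m₃ = 24239.4444/6 = 4039.90741
m₂^(3/2) = 198.13889^(1.5) = 2789.03899
g₁ = m₃ / m₂^(3/2) = 4039.90741 / 2789.03899 ≈ 1.4485

1.4485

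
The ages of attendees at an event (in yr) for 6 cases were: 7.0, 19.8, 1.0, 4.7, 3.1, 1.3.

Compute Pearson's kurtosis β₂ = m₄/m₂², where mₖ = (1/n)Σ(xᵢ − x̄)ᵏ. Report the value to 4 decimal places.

3.5042

x̄ = 6.1500
Σ(xᵢ − x̄)² = 248.4950 ⇒ m₂ = 41.41583
Σ(xᵢ − x̄)⁴ = 36064.3040 ⇒ m₄ = 6010.71734
m₂² = 1715.27125
β₂ = m₄/m₂² = 6010.71734 / 1715.27125 ≈ 3.5042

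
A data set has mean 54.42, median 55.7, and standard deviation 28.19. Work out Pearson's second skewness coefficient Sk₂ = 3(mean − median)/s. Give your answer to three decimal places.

Sk₂ = 3(54.42 − 55.7) / 28.19 = 3 × -1.2800 / 28.19
    = -3.8400 / 28.19 ≈ -0.136

-0.136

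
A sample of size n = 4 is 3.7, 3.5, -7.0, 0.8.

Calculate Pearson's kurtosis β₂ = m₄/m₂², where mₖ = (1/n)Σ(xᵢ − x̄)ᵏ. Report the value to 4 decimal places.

2.1261

x̄ = 0.2500
Σ(xᵢ − x̄)² = 75.3300 ⇒ m₂ = 18.83250
Σ(xᵢ − x̄)⁴ = 3016.1438 ⇒ m₄ = 754.03596
m₂² = 354.66306
β₂ = m₄/m₂² = 754.03596 / 354.66306 ≈ 2.1261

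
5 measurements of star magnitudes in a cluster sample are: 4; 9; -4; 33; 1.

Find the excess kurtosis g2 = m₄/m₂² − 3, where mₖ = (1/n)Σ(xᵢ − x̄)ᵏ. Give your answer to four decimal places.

x̄ = 8.6000
Σ(xᵢ − x̄)² = 833.2000 ⇒ m₂ = 166.64000
Σ(xᵢ − x̄)⁴ = 383442.2560 ⇒ m₄ = 76688.45120
m₂² = 27768.88960
g2 = m₄/m₂² − 3 = 2.76167 − 3 ≈ -0.2383

-0.2383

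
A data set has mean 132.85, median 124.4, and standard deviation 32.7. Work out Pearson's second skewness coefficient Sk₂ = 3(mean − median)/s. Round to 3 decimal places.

Sk₂ = 3(132.85 − 124.4) / 32.7 = 3 × 8.4500 / 32.7
    = 25.3500 / 32.7 ≈ 0.775

0.775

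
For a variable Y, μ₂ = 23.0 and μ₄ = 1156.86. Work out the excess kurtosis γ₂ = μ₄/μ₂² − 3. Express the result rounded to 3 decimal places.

-0.813

μ₂² = 23.0² = 529.00000
μ₄/μ₂² = 1156.86 / 529.00000 = 2.18688
γ₂ = 2.18688 − 3 ≈ -0.813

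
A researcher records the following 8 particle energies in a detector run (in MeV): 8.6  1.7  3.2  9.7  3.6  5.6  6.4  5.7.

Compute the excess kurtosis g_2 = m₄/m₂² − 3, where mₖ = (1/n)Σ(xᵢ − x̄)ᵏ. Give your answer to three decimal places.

-1.042

x̄ = 5.5625
Σ(xᵢ − x̄)² = 51.4187 ⇒ m₂ = 6.42734
Σ(xᵢ − x̄)⁴ = 647.2350 ⇒ m₄ = 80.90438
m₂² = 41.31075
g_2 = m₄/m₂² − 3 = 1.95843 − 3 ≈ -1.042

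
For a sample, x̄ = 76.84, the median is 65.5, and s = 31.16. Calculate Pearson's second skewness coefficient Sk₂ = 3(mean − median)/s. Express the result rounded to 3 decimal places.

Sk₂ = 3(76.84 − 65.5) / 31.16 = 3 × 11.3400 / 31.16
    = 34.0200 / 31.16 ≈ 1.092

1.092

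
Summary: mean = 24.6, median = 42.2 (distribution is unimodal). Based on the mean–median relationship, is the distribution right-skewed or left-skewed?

left-skewed

mean − median = 24.6 − 42.2 = -17.6
mean < median ⇒ the longer tail is on the left ⇒ left-skewed (negatively skewed).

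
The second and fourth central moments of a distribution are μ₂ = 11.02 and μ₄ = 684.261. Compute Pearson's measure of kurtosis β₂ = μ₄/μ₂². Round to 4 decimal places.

μ₂² = 11.02² = 121.44040
μ₄/μ₂² = 684.261 / 121.44040 = 5.63454
β₂ ≈ 5.6345

5.6345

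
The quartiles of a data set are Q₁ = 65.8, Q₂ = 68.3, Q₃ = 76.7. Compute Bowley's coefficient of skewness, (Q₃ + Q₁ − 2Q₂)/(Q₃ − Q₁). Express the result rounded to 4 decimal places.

numerator: Q₃ + Q₁ − 2Q₂ = 76.7 + 65.8 − 2×68.3 = 5.9000
denominator: Q₃ − Q₁ = 76.7 − 65.8 = 10.9000
Bowley skewness = 5.9000 / 10.9000 ≈ 0.5413

0.5413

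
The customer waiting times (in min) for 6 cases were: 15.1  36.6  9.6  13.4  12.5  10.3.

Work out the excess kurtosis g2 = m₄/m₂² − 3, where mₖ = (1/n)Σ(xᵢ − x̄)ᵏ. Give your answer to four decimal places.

x̄ = 16.2500
Σ(xᵢ − x̄)² = 517.2550 ⇒ m₂ = 86.20917
Σ(xᵢ − x̄)⁴ = 174971.8894 ⇒ m₄ = 29161.98157
m₂² = 7432.02042
g2 = m₄/m₂² − 3 = 3.92383 − 3 ≈ 0.9238

0.9238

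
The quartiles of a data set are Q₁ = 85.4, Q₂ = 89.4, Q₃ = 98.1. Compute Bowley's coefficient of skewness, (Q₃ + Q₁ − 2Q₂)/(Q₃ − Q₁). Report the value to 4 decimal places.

numerator: Q₃ + Q₁ − 2Q₂ = 98.1 + 85.4 − 2×89.4 = 4.7000
denominator: Q₃ − Q₁ = 98.1 − 85.4 = 12.7000
Bowley skewness = 4.7000 / 12.7000 ≈ 0.3701

0.3701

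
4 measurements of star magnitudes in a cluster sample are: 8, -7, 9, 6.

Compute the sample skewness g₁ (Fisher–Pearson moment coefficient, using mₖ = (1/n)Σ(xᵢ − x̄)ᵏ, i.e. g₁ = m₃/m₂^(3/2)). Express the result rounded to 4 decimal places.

x̄ = (8 - 7 + 9 + 6) / 4 = 4.0000
deviations (xᵢ − x̄): 4.0000, -11.0000, 5.0000, 2.0000
Σ(xᵢ − x̄)² = 166.0000 ⇒ m₂ = 166.0000/4 = 41.50000
Σ(xᵢ − x̄)³ = -1134.0000 ⇒ m₃ = -1134.0000/4 = -283.50000
m₂^(3/2) = 41.50000^(1.5) = 267.34505
g₁ = m₃ / m₂^(3/2) = -283.50000 / 267.34505 ≈ -1.0604

-1.0604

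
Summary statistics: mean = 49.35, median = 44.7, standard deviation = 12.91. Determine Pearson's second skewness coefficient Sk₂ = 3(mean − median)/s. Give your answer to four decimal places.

Sk₂ = 3(49.35 − 44.7) / 12.91 = 3 × 4.6500 / 12.91
    = 13.9500 / 12.91 ≈ 1.0806

1.0806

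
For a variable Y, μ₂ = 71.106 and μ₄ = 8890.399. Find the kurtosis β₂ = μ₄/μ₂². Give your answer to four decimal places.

1.7584

μ₂² = 71.106² = 5056.06324
μ₄/μ₂² = 8890.399 / 5056.06324 = 1.75836
β₂ ≈ 1.7584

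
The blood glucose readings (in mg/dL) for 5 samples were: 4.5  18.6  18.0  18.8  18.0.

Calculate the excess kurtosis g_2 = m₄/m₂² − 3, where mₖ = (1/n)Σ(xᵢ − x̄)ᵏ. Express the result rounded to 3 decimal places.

x̄ = 15.5800
Σ(xᵢ − x̄)² = 153.9680 ⇒ m₂ = 30.79360
Σ(xᵢ − x̄)⁴ = 15330.8692 ⇒ m₄ = 3066.17385
m₂² = 948.24580
g_2 = m₄/m₂² − 3 = 3.23352 − 3 ≈ 0.234

0.234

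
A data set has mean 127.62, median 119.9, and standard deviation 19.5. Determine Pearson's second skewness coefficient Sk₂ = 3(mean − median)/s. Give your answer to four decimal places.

Sk₂ = 3(127.62 − 119.9) / 19.5 = 3 × 7.7200 / 19.5
    = 23.1600 / 19.5 ≈ 1.1877

1.1877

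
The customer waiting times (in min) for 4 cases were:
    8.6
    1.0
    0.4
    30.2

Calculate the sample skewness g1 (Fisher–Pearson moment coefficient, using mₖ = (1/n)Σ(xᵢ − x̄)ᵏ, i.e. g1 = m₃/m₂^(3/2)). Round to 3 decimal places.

0.929

x̄ = (8.6 + 1.0 + 0.4 + 30.2) / 4 = 10.0500
deviations (xᵢ − x̄): -1.4500, -9.0500, -9.6500, 20.1500
Σ(xᵢ − x̄)² = 583.1500 ⇒ m₂ = 583.1500/4 = 145.78750
Σ(xᵢ − x̄)³ = 6538.4550 ⇒ m₃ = 6538.4550/4 = 1634.61375
m₂^(3/2) = 145.78750^(1.5) = 1760.27464
g1 = m₃ / m₂^(3/2) = 1634.61375 / 1760.27464 ≈ 0.929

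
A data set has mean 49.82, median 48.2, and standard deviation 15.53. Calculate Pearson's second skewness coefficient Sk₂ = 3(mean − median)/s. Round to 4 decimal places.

Sk₂ = 3(49.82 − 48.2) / 15.53 = 3 × 1.6200 / 15.53
    = 4.8600 / 15.53 ≈ 0.3129

0.3129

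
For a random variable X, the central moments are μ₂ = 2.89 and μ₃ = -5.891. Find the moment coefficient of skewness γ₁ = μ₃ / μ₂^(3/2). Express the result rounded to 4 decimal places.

σ = √μ₂ = √2.89 = 1.70000
σ³ = μ₂^(3/2) = 4.91300
γ₁ = μ₃/σ³ = -5.891 / 4.91300 ≈ -1.1991

-1.1991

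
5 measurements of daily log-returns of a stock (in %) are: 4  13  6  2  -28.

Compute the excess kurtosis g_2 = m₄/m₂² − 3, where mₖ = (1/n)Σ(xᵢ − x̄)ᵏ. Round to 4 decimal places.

-0.0415

x̄ = -0.6000
Σ(xᵢ − x̄)² = 1007.2000 ⇒ m₂ = 201.44000
Σ(xᵢ − x̄)⁴ = 600241.6960 ⇒ m₄ = 120048.33920
m₂² = 40578.07360
g_2 = m₄/m₂² − 3 = 2.95845 − 3 ≈ -0.0415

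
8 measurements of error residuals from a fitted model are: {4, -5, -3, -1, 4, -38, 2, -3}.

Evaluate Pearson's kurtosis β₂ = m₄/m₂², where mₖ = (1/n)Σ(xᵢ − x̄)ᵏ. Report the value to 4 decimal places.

x̄ = -5.0000
Σ(xᵢ − x̄)² = 1324.0000 ⇒ m₂ = 165.50000
Σ(xᵢ − x̄)⁴ = 1201732.0000 ⇒ m₄ = 150216.50000
m₂² = 27390.25000
β₂ = m₄/m₂² = 150216.50000 / 27390.25000 ≈ 5.4843

5.4843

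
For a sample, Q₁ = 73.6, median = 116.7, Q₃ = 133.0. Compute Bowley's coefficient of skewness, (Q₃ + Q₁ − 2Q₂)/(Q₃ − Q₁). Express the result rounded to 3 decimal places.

-0.451

numerator: Q₃ + Q₁ − 2Q₂ = 133.0 + 73.6 − 2×116.7 = -26.8000
denominator: Q₃ − Q₁ = 133.0 − 73.6 = 59.4000
Bowley skewness = -26.8000 / 59.4000 ≈ -0.451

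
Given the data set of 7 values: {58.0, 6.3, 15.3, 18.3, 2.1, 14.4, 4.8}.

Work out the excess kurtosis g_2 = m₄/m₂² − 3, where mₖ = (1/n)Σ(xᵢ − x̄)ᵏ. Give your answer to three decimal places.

1.285

x̄ = 17.0286
Σ(xᵢ − x̄)² = 2177.6743 ⇒ m₂ = 311.09633
Σ(xᵢ − x̄)⁴ = 2903229.5329 ⇒ m₄ = 414747.07612
m₂² = 96780.92438
g_2 = m₄/m₂² − 3 = 4.28542 − 3 ≈ 1.285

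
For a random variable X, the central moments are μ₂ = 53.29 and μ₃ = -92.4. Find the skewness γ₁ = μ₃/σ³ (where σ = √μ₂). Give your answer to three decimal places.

-0.238

σ = √μ₂ = √53.29 = 7.30000
σ³ = μ₂^(3/2) = 389.01700
γ₁ = μ₃/σ³ = -92.4 / 389.01700 ≈ -0.238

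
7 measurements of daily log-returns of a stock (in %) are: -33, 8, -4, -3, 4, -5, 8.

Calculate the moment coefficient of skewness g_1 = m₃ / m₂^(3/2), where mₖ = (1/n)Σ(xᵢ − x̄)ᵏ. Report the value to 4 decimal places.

-1.4085

x̄ = (-33 + 8 - 4 - 3 + 4 - 5 + 8) / 7 = -3.5714
deviations (xᵢ − x̄): -29.4286, 11.5714, -0.4286, 0.5714, 7.5714, -1.4286, 11.5714
Σ(xᵢ − x̄)² = 1193.7143 ⇒ m₂ = 1193.7143/7 = 170.53061
Σ(xᵢ − x̄)³ = -21956.3265 ⇒ m₃ = -21956.3265/7 = -3136.61808
m₂^(3/2) = 170.53061^(1.5) = 2226.91442
g_1 = m₃ / m₂^(3/2) = -3136.61808 / 2226.91442 ≈ -1.4085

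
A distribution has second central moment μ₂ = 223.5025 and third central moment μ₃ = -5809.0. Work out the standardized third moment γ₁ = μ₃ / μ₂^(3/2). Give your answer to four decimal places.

σ = √μ₂ = √223.5025 = 14.95000
σ³ = μ₂^(3/2) = 3341.36238
γ₁ = μ₃/σ³ = -5809.0 / 3341.36238 ≈ -1.7385

-1.7385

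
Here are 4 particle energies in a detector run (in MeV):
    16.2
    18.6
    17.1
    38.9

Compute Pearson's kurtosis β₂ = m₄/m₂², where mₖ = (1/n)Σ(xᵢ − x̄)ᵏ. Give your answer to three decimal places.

x̄ = 22.7000
Σ(xᵢ − x̄)² = 352.8600 ⇒ m₂ = 88.21500
Σ(xᵢ − x̄)⁴ = 71925.8418 ⇒ m₄ = 17981.46045
m₂² = 7781.88622
β₂ = m₄/m₂² = 17981.46045 / 7781.88622 ≈ 2.311

2.311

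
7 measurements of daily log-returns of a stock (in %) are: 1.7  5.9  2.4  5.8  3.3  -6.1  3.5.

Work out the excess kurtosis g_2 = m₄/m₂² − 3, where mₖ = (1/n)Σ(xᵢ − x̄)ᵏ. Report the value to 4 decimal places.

x̄ = 2.3571
Σ(xᵢ − x̄)² = 98.5571 ⇒ m₂ = 14.07959
Σ(xᵢ − x̄)⁴ = 5416.3087 ⇒ m₄ = 773.75839
m₂² = 198.23491
g_2 = m₄/m₂² − 3 = 3.90324 − 3 ≈ 0.9032

0.9032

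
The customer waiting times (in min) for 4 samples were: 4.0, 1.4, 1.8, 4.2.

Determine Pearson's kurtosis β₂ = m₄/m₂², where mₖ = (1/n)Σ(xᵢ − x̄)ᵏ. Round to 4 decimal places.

x̄ = 2.8500
Σ(xᵢ − x̄)² = 6.3500 ⇒ m₂ = 1.58750
Σ(xᵢ − x̄)⁴ = 10.7065 ⇒ m₄ = 2.67663
m₂² = 2.52016
β₂ = m₄/m₂² = 2.67663 / 2.52016 ≈ 1.0621

1.0621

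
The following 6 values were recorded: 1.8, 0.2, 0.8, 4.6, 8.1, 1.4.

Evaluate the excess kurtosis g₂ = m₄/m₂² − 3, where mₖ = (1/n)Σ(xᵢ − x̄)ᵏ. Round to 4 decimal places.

-0.4638

x̄ = 2.8167
Σ(xᵢ − x̄)² = 45.0483 ⇒ m₂ = 7.50806
Σ(xᵢ − x̄)⁴ = 857.8007 ⇒ m₄ = 142.96679
m₂² = 56.37090
g₂ = m₄/m₂² − 3 = 2.53618 − 3 ≈ -0.4638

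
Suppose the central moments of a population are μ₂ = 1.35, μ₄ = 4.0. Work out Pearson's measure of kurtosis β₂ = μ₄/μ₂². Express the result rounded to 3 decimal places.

2.195

μ₂² = 1.35² = 1.82250
μ₄/μ₂² = 4.0 / 1.82250 = 2.19479
β₂ ≈ 2.195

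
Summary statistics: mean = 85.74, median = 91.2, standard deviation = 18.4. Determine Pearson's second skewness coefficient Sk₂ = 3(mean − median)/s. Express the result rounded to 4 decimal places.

Sk₂ = 3(85.74 − 91.2) / 18.4 = 3 × -5.4600 / 18.4
    = -16.3800 / 18.4 ≈ -0.8902

-0.8902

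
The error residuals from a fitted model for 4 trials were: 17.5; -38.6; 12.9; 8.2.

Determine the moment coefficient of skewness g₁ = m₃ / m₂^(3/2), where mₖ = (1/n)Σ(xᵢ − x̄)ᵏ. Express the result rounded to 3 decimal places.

-1.082

x̄ = (17.5 - 38.6 + 12.9 + 8.2) / 4 = 0.0000
deviations (xᵢ − x̄): 17.5000, -38.6000, 12.9000, 8.2000
Σ(xᵢ − x̄)² = 2029.8600 ⇒ m₂ = 2029.8600/4 = 507.46500
Σ(xᵢ − x̄)³ = -49455.0240 ⇒ m₃ = -49455.0240/4 = -12363.75600
m₂^(3/2) = 507.46500^(1.5) = 11431.65584
g₁ = m₃ / m₂^(3/2) = -12363.75600 / 11431.65584 ≈ -1.082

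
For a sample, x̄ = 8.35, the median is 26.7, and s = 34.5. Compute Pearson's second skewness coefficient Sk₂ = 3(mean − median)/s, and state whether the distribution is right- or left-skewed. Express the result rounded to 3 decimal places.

Sk₂ = 3(8.35 − 26.7) / 34.5 = 3 × -18.3500 / 34.5
    = -55.0500 / 34.5 ≈ -1.596
Sk₂ < 0 ⇒ mean < median ⇒ left-skewed (negative skew).

-1.596, left-skewed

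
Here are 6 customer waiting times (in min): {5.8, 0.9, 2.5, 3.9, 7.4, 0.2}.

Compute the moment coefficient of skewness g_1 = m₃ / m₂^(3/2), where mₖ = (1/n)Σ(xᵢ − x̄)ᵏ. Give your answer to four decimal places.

0.2280

x̄ = (5.8 + 0.9 + 2.5 + 3.9 + 7.4 + 0.2) / 6 = 3.4500
deviations (xᵢ − x̄): 2.3500, -2.5500, -0.9500, 0.4500, 3.9500, -3.2500
Σ(xᵢ − x̄)² = 39.2950 ⇒ m₂ = 39.2950/6 = 6.54917
Σ(xᵢ − x̄)³ = 22.9320 ⇒ m₃ = 22.9320/6 = 3.82200
m₂^(3/2) = 6.54917^(1.5) = 16.76019
g_1 = m₃ / m₂^(3/2) = 3.82200 / 16.76019 ≈ 0.2280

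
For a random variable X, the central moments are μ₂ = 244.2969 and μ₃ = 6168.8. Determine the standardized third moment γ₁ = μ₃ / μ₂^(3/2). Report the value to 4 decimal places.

1.6156

σ = √μ₂ = √244.2969 = 15.63000
σ³ = μ₂^(3/2) = 3818.36055
γ₁ = μ₃/σ³ = 6168.8 / 3818.36055 ≈ 1.6156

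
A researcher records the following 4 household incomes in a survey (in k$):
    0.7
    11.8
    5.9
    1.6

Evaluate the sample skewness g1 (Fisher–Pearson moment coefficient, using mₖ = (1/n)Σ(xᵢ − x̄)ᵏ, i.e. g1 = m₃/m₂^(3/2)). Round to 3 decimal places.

0.580

x̄ = (0.7 + 11.8 + 5.9 + 1.6) / 4 = 5.0000
deviations (xᵢ − x̄): -4.3000, 6.8000, 0.9000, -3.4000
Σ(xᵢ − x̄)² = 77.1000 ⇒ m₂ = 77.1000/4 = 19.27500
Σ(xᵢ − x̄)³ = 196.3500 ⇒ m₃ = 196.3500/4 = 49.08750
m₂^(3/2) = 19.27500^(1.5) = 84.62362
g1 = m₃ / m₂^(3/2) = 49.08750 / 84.62362 ≈ 0.580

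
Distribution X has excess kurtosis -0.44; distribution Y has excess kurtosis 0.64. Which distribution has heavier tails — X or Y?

Y

Higher excess kurtosis ⇒ heavier tails relative to the normal distribution.
-0.44 vs 0.64: the larger is 0.64, so Y has heavier tails. (Y is leptokurtic — heavier-than-normal tails; the other is platykurtic.)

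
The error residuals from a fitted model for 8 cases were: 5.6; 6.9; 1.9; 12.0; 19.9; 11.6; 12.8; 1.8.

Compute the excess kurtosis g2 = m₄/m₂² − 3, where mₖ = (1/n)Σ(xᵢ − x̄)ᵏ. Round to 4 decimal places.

-0.7942

x̄ = 9.0625
Σ(xᵢ − x̄)² = 267.1987 ⇒ m₂ = 33.39984
Σ(xᵢ − x̄)⁴ = 19685.2373 ⇒ m₄ = 2460.65466
m₂² = 1115.54956
g2 = m₄/m₂² − 3 = 2.20578 − 3 ≈ -0.7942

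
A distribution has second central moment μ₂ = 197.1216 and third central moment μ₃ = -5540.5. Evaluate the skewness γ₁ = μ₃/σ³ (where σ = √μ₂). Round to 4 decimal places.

σ = √μ₂ = √197.1216 = 14.04000
σ³ = μ₂^(3/2) = 2767.58726
γ₁ = μ₃/σ³ = -5540.5 / 2767.58726 ≈ -2.0019

-2.0019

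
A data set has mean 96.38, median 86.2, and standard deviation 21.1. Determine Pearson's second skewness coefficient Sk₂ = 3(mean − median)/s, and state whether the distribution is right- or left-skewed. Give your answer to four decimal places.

1.4474, right-skewed

Sk₂ = 3(96.38 − 86.2) / 21.1 = 3 × 10.1800 / 21.1
    = 30.5400 / 21.1 ≈ 1.4474
Sk₂ > 0 ⇒ mean > median ⇒ right-skewed (positive skew).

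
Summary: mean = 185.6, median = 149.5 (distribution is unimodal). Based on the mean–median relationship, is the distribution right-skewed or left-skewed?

right-skewed

mean − median = 185.6 − 149.5 = 36.1
mean > median ⇒ the longer tail is on the right ⇒ right-skewed (positively skewed).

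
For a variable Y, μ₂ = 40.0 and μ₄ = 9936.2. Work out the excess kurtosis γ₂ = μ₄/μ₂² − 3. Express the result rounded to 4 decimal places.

3.2101

μ₂² = 40.0² = 1600.00000
μ₄/μ₂² = 9936.2 / 1600.00000 = 6.21013
γ₂ = 6.21013 − 3 ≈ 3.2101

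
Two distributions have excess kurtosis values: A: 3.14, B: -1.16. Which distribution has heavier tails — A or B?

Higher excess kurtosis ⇒ heavier tails relative to the normal distribution.
3.14 vs -1.16: the larger is 3.14, so A has heavier tails. (A is leptokurtic — heavier-than-normal tails; the other is platykurtic.)

A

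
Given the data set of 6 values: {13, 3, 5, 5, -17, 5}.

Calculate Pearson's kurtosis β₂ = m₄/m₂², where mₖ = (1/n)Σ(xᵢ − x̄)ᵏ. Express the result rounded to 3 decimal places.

3.534

x̄ = 2.3333
Σ(xᵢ − x̄)² = 509.3333 ⇒ m₂ = 84.88889
Σ(xᵢ − x̄)⁴ = 152807.1111 ⇒ m₄ = 25467.85185
m₂² = 7206.12346
β₂ = m₄/m₂² = 25467.85185 / 7206.12346 ≈ 3.534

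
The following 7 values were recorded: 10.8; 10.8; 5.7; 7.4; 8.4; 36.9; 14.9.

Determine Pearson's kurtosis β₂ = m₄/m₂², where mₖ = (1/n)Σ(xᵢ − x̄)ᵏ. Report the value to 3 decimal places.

x̄ = 13.5571
Σ(xᵢ − x̄)² = 688.1371 ⇒ m₂ = 98.30531
Σ(xᵢ − x̄)⁴ = 302978.5529 ⇒ m₄ = 43282.65041
m₂² = 9663.93321
β₂ = m₄/m₂² = 43282.65041 / 9663.93321 ≈ 4.479

4.479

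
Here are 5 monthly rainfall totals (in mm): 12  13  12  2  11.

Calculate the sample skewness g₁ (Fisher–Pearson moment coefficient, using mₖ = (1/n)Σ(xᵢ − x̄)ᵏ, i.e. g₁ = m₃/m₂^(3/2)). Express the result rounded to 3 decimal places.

-1.409

x̄ = (12 + 13 + 12 + 2 + 11) / 5 = 10.0000
deviations (xᵢ − x̄): 2.0000, 3.0000, 2.0000, -8.0000, 1.0000
Σ(xᵢ − x̄)² = 82.0000 ⇒ m₂ = 82.0000/5 = 16.40000
Σ(xᵢ − x̄)³ = -468.0000 ⇒ m₃ = -468.0000/5 = -93.60000
m₂^(3/2) = 16.40000^(1.5) = 66.41494
g₁ = m₃ / m₂^(3/2) = -93.60000 / 66.41494 ≈ -1.409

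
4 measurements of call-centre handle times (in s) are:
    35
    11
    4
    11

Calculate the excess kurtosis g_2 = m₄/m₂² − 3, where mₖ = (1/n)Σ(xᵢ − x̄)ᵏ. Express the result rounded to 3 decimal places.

-0.790

x̄ = 15.2500
Σ(xᵢ − x̄)² = 552.7500 ⇒ m₂ = 138.18750
Σ(xᵢ − x̄)⁴ = 168819.3281 ⇒ m₄ = 42204.83203
m₂² = 19095.78516
g_2 = m₄/m₂² − 3 = 2.21016 − 3 ≈ -0.790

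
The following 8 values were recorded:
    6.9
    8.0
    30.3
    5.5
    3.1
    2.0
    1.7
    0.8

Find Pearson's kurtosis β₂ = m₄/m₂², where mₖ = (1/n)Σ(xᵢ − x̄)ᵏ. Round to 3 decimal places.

x̄ = 7.2875
Σ(xᵢ − x̄)² = 652.2288 ⇒ m₂ = 81.52859
Σ(xᵢ − x̄)⁴ = 284295.5166 ⇒ m₄ = 35536.93958
m₂² = 6646.91160
β₂ = m₄/m₂² = 35536.93958 / 6646.91160 ≈ 5.346

5.346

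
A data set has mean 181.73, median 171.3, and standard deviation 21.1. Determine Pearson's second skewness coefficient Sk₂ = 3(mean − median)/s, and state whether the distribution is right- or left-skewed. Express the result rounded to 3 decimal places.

Sk₂ = 3(181.73 − 171.3) / 21.1 = 3 × 10.4300 / 21.1
    = 31.2900 / 21.1 ≈ 1.483
Sk₂ > 0 ⇒ mean > median ⇒ right-skewed (positive skew).

1.483, right-skewed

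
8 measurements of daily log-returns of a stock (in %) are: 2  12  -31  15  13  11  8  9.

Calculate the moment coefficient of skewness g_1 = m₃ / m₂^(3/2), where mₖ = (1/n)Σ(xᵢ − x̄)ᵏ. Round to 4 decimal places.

-1.9805

x̄ = (2 + 12 - 31 + 15 + 13 + 11 + 8 + 9) / 8 = 4.8750
deviations (xᵢ − x̄): -2.8750, 7.1250, -35.8750, 10.1250, 8.1250, 6.1250, 3.1250, 4.1250
Σ(xᵢ − x̄)² = 1578.8750 ⇒ m₂ = 1578.8750/8 = 197.35938
Σ(xᵢ − x̄)³ = -43928.9063 ⇒ m₃ = -43928.9063/8 = -5491.11328
m₂^(3/2) = 197.35938^(1.5) = 2772.59632
g_1 = m₃ / m₂^(3/2) = -5491.11328 / 2772.59632 ≈ -1.9805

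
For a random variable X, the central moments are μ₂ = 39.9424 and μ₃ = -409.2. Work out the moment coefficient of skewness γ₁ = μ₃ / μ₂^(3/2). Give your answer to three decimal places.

-1.621

σ = √μ₂ = √39.9424 = 6.32000
σ³ = μ₂^(3/2) = 252.43597
γ₁ = μ₃/σ³ = -409.2 / 252.43597 ≈ -1.621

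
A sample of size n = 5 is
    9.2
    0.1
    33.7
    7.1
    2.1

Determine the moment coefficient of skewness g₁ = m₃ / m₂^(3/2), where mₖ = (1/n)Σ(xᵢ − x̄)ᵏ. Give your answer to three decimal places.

1.231

x̄ = (9.2 + 0.1 + 33.7 + 7.1 + 2.1) / 5 = 10.4400
deviations (xᵢ − x̄): -1.2400, -10.3400, 23.2600, -3.3400, -8.3400
Σ(xᵢ − x̄)² = 730.1920 ⇒ m₂ = 730.1920/5 = 146.03840
Σ(xᵢ − x̄)³ = 10859.5346 ⇒ m₃ = 10859.5346/5 = 2171.90693
m₂^(3/2) = 146.03840^(1.5) = 1764.82074
g₁ = m₃ / m₂^(3/2) = 2171.90693 / 1764.82074 ≈ 1.231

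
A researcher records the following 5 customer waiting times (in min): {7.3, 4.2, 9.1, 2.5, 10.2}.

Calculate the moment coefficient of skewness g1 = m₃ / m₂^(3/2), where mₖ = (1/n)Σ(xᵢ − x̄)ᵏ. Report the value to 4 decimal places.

-0.2257

x̄ = (7.3 + 4.2 + 9.1 + 2.5 + 10.2) / 5 = 6.6600
deviations (xᵢ − x̄): 0.6400, -2.4600, 2.4400, -4.1600, 3.5400
Σ(xᵢ − x̄)² = 42.2520 ⇒ m₂ = 42.2520/5 = 8.45040
Σ(xᵢ − x̄)³ = -27.7274 ⇒ m₃ = -27.7274/5 = -5.54549
m₂^(3/2) = 8.45040^(1.5) = 24.56495
g1 = m₃ / m₂^(3/2) = -5.54549 / 24.56495 ≈ -0.2257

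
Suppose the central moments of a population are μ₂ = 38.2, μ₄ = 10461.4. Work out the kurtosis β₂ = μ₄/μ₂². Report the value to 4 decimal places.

7.1691

μ₂² = 38.2² = 1459.24000
μ₄/μ₂² = 10461.4 / 1459.24000 = 7.16907
β₂ ≈ 7.1691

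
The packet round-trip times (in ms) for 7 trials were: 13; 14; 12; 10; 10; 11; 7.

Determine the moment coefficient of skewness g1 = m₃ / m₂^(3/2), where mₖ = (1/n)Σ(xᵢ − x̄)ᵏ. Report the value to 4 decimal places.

-0.4385

x̄ = (13 + 14 + 12 + 10 + 10 + 11 + 7) / 7 = 11.0000
deviations (xᵢ − x̄): 2.0000, 3.0000, 1.0000, -1.0000, -1.0000, 0.0000, -4.0000
Σ(xᵢ − x̄)² = 32.0000 ⇒ m₂ = 32.0000/7 = 4.57143
Σ(xᵢ − x̄)³ = -30.0000 ⇒ m₃ = -30.0000/7 = -4.28571
m₂^(3/2) = 4.57143^(1.5) = 9.77413
g1 = m₃ / m₂^(3/2) = -4.28571 / 9.77413 ≈ -0.4385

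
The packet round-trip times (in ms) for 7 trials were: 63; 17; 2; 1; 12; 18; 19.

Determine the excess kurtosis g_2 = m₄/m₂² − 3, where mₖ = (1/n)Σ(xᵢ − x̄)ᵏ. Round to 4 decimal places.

x̄ = 18.8571
Σ(xᵢ − x̄)² = 2602.8571 ⇒ m₂ = 371.83673
Σ(xᵢ − x̄)⁴ = 3981665.1545 ⇒ m₄ = 568809.30779
m₂² = 138262.55727
g_2 = m₄/m₂² − 3 = 4.11398 − 3 ≈ 1.1140

1.1140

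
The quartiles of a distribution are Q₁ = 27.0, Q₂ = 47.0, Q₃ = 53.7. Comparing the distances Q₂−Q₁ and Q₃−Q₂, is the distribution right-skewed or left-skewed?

Q₂ − Q₁ = 20.0;  Q₃ − Q₂ = 6.7
Q₂ − Q₁ > Q₃ − Q₂ ⇒ the lower half is more spread out ⇒ left-skewed.

left-skewed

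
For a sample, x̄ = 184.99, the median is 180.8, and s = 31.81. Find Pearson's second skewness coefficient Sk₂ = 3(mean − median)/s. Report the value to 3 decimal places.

Sk₂ = 3(184.99 − 180.8) / 31.81 = 3 × 4.1900 / 31.81
    = 12.5700 / 31.81 ≈ 0.395

0.395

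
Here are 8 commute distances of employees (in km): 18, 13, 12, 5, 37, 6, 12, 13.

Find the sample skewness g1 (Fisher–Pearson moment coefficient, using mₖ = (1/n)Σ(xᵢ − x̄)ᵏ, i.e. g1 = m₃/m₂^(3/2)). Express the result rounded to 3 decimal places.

x̄ = (18 + 13 + 12 + 5 + 37 + 6 + 12 + 13) / 8 = 14.5000
deviations (xᵢ − x̄): 3.5000, -1.5000, -2.5000, -9.5000, 22.5000, -8.5000, -2.5000, -1.5000
Σ(xᵢ − x̄)² = 698.0000 ⇒ m₂ = 698.0000/8 = 87.25000
Σ(xᵢ − x̄)³ = 9924.0000 ⇒ m₃ = 9924.0000/8 = 1240.50000
m₂^(3/2) = 87.25000^(1.5) = 814.98226
g1 = m₃ / m₂^(3/2) = 1240.50000 / 814.98226 ≈ 1.522

1.522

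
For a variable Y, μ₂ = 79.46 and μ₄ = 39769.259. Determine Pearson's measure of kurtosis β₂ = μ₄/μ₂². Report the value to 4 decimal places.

μ₂² = 79.46² = 6313.89160
μ₄/μ₂² = 39769.259 / 6313.89160 = 6.29869
β₂ ≈ 6.2987

6.2987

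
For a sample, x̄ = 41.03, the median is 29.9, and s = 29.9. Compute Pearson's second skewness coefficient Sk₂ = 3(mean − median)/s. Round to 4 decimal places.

Sk₂ = 3(41.03 − 29.9) / 29.9 = 3 × 11.1300 / 29.9
    = 33.3900 / 29.9 ≈ 1.1167

1.1167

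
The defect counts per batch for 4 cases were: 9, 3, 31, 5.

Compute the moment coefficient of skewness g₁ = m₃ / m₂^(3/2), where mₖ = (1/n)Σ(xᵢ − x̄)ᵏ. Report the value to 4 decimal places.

1.0304

x̄ = (9 + 3 + 31 + 5) / 4 = 12.0000
deviations (xᵢ − x̄): -3.0000, -9.0000, 19.0000, -7.0000
Σ(xᵢ − x̄)² = 500.0000 ⇒ m₂ = 500.0000/4 = 125.00000
Σ(xᵢ − x̄)³ = 5760.0000 ⇒ m₃ = 5760.0000/4 = 1440.00000
m₂^(3/2) = 125.00000^(1.5) = 1397.54249
g₁ = m₃ / m₂^(3/2) = 1440.00000 / 1397.54249 ≈ 1.0304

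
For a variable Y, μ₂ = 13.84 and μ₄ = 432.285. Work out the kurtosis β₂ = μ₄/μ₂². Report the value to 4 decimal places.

μ₂² = 13.84² = 191.54560
μ₄/μ₂² = 432.285 / 191.54560 = 2.25683
β₂ ≈ 2.2568

2.2568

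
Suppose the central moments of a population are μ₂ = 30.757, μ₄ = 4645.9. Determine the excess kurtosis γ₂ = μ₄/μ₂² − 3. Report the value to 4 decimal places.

μ₂² = 30.757² = 945.99305
μ₄/μ₂² = 4645.9 / 945.99305 = 4.91114
γ₂ = 4.91114 − 3 ≈ 1.9111

1.9111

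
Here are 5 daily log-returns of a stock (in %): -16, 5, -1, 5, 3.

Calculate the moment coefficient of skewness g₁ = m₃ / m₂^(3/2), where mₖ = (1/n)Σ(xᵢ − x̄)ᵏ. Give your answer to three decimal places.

x̄ = (-16 + 5 - 1 + 5 + 3) / 5 = -0.8000
deviations (xᵢ − x̄): -15.2000, 5.8000, -0.2000, 5.8000, 3.8000
Σ(xᵢ − x̄)² = 312.8000 ⇒ m₂ = 312.8000/5 = 62.56000
Σ(xᵢ − x̄)³ = -3066.7200 ⇒ m₃ = -3066.7200/5 = -613.34400
m₂^(3/2) = 62.56000^(1.5) = 494.81757
g₁ = m₃ / m₂^(3/2) = -613.34400 / 494.81757 ≈ -1.240

-1.240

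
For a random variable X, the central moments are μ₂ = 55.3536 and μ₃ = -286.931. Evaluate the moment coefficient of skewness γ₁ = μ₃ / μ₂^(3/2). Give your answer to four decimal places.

-0.6967

σ = √μ₂ = √55.3536 = 7.44000
σ³ = μ₂^(3/2) = 411.83078
γ₁ = μ₃/σ³ = -286.931 / 411.83078 ≈ -0.6967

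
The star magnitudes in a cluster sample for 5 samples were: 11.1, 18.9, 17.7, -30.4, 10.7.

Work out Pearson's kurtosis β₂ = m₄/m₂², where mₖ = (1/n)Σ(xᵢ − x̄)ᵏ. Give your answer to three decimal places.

x̄ = 5.6000
Σ(xᵢ − x̄)² = 1675.5600 ⇒ m₂ = 335.11200
Σ(xᵢ − x̄)⁴ = 1733933.5428 ⇒ m₄ = 346786.70856
m₂² = 112300.05254
β₂ = m₄/m₂² = 346786.70856 / 112300.05254 ≈ 3.088

3.088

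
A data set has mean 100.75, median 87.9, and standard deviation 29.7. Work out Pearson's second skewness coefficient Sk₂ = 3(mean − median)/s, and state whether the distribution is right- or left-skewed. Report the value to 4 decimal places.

1.2980, right-skewed

Sk₂ = 3(100.75 − 87.9) / 29.7 = 3 × 12.8500 / 29.7
    = 38.5500 / 29.7 ≈ 1.2980
Sk₂ > 0 ⇒ mean > median ⇒ right-skewed (positive skew).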